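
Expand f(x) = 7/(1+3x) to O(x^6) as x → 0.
7 - 21*x + 63*x**2 - 189*x**3 + 567*x**4 - 1701*x**5 + O(x**6)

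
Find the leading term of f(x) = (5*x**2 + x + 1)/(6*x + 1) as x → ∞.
5*x/6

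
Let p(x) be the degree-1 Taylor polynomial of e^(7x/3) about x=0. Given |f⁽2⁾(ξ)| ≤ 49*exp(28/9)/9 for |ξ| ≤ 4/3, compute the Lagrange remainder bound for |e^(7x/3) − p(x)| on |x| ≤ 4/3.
392*exp(28/9)/81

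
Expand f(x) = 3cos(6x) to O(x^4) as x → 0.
3 - 54*x**2 + O(x**4)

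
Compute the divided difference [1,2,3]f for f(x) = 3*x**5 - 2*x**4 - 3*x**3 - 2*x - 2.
202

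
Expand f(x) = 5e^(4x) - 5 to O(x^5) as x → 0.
20*x + 40*x**2 + 160*x**3/3 + 160*x**4/3 + O(x**5)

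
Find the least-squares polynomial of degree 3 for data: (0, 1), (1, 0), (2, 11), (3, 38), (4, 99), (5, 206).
40/63 + (335/378)x + (-295/126)x² + (56/27)x³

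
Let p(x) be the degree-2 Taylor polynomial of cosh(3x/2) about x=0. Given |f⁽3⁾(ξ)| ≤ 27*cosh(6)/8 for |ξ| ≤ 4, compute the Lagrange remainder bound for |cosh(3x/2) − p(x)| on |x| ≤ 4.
36*cosh(6)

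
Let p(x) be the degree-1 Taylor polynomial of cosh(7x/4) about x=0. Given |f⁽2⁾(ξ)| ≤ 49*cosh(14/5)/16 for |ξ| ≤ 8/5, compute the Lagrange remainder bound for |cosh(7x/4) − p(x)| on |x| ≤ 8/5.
98*cosh(14/5)/25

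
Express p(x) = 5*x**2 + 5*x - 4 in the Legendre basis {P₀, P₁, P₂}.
(-7/3)P₀ + (5)P₁ + (10/3)P₂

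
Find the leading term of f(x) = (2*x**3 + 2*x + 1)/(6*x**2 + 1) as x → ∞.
x/3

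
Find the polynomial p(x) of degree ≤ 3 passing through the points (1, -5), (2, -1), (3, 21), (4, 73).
2*x**3 - 3*x**2 - x - 3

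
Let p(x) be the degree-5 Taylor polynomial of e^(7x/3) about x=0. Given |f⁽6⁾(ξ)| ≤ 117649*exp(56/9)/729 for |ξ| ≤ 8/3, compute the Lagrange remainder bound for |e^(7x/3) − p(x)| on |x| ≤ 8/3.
1927561216*exp(56/9)/23914845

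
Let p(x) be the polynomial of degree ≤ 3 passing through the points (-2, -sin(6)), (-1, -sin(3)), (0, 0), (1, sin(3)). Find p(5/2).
35*sin(6)/16 - 15*sin(3)/8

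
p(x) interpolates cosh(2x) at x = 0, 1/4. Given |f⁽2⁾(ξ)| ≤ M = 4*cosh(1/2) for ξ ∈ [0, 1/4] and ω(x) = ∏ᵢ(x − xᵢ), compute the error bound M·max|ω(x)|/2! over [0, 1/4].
cosh(1/2)/32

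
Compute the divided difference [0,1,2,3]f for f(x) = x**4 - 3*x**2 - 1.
6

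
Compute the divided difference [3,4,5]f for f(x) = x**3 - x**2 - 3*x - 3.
11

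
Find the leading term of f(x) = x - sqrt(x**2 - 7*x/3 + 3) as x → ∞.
7/6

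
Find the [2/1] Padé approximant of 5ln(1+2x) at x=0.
10*x*(x + 3)/(3*(4*x/3 + 1))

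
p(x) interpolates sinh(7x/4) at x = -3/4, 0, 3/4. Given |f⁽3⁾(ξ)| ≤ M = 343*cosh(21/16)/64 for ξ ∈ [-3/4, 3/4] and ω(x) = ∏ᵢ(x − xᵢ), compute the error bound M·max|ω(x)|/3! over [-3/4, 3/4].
343*sqrt(3)*cosh(21/16)/4096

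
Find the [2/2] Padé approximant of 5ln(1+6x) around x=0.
30*x*(3*x + 1)/(6*x**2 + 6*x + 1)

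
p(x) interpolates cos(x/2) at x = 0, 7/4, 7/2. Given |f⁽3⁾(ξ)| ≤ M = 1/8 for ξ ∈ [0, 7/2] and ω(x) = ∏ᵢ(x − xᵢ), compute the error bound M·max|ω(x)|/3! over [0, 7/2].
343*sqrt(3)/13824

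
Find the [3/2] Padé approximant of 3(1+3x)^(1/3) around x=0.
(7*x**3/5 + 63*x**2/5 + 63*x/5 + 3)/(2*x**2 + 16*x/5 + 1)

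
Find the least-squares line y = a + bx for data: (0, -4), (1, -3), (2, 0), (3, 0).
a = -4, b = 3/2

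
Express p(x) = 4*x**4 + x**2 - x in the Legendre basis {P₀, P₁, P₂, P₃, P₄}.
(17/15)P₀ - P₁ + (62/21)P₂ + (32/35)P₄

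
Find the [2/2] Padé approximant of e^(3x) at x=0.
(3*x**2/4 + 3*x/2 + 1)/(3*x**2/4 - 3*x/2 + 1)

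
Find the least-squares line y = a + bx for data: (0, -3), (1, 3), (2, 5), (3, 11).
a = -13/5, b = 22/5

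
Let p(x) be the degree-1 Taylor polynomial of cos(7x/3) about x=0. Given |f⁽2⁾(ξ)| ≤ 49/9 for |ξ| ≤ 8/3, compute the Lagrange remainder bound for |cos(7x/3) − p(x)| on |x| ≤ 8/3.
1568/81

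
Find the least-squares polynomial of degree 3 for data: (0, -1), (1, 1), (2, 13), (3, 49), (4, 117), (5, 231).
-20/21 + (-1/126)x + (-1/6)x² + (17/9)x³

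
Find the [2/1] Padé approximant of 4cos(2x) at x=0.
4 - 8*x**2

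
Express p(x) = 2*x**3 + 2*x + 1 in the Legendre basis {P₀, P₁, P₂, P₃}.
P₀ + (16/5)P₁ + (4/5)P₃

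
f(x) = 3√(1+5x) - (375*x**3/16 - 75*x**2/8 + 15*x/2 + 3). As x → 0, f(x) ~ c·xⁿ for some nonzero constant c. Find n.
4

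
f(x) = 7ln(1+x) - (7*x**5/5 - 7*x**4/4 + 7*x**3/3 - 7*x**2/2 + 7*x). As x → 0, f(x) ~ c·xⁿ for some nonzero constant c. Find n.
6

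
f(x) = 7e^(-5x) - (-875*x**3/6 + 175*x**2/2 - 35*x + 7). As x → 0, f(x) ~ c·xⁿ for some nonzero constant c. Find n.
4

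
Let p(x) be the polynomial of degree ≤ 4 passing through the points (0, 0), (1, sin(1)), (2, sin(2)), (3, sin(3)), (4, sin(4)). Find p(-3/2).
-693*sin(1)/32 + 315*sin(4)/128 - 385*sin(3)/32 + 1485*sin(2)/64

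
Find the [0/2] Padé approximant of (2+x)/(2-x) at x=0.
1/(x**2/2 - x + 1)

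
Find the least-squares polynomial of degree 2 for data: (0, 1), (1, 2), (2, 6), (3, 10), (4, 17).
32/35 + (4/7)x + (6/7)x²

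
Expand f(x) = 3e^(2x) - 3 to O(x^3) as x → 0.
6*x + 6*x**2 + O(x**3)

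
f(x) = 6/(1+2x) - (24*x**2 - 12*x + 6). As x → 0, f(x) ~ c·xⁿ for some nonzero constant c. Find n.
3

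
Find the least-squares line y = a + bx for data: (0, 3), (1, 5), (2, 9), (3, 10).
a = 3, b = 5/2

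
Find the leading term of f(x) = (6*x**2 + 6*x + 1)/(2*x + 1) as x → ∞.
3*x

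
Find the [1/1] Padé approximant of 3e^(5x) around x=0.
(15*x/2 + 3)/(1 - 5*x/2)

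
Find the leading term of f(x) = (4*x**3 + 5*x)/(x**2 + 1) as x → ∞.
4*x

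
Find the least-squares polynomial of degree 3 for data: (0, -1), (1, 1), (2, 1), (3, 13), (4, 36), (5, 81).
-11/14 + (209/84)x + (-37/14)x² + (13/12)x³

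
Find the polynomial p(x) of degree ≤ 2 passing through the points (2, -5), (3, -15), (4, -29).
3 - 2*x**2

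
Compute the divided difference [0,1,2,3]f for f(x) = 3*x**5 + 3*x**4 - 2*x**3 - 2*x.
91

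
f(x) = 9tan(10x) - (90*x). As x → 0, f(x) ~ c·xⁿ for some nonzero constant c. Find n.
3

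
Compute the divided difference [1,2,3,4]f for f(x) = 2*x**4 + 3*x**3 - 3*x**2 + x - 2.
23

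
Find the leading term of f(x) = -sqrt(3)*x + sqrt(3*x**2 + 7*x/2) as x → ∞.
7*sqrt(3)/12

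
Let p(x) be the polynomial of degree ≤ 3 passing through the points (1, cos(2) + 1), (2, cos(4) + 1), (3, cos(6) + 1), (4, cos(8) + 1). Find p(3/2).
15*cos(4)/16 - 5*cos(6)/16 + 5*cos(2)/16 + cos(8)/16 + 1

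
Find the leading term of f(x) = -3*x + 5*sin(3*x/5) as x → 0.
-9*x**3/50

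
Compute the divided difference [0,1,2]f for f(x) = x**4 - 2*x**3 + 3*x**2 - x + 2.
4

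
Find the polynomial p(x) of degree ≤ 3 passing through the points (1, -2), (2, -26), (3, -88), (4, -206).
-3*x**3 - x**2 + 2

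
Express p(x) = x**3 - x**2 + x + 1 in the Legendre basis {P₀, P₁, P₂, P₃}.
(2/3)P₀ + (8/5)P₁ + (-2/3)P₂ + (2/5)P₃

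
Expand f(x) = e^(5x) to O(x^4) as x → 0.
1 + 5*x + 25*x**2/2 + 125*x**3/6 + O(x**4)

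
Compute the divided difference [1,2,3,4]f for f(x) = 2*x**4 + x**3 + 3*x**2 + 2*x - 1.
21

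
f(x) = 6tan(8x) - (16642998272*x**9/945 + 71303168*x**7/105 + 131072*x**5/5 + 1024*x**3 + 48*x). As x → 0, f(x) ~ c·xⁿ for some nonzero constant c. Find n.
11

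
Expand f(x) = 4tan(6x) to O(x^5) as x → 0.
24*x + 288*x**3 + O(x**5)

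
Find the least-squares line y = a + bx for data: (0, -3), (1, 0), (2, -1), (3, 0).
a = -11/5, b = 4/5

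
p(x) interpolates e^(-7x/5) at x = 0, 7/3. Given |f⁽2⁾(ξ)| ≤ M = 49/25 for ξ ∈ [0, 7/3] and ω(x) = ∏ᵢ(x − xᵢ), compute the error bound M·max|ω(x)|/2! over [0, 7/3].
2401/1800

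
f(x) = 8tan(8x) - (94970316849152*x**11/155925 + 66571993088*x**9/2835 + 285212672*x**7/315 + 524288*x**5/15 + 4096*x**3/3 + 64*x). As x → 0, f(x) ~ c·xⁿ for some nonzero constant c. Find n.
13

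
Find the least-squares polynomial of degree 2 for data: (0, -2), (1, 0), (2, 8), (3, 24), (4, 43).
-11/5 + (-3/5)x + (3)x²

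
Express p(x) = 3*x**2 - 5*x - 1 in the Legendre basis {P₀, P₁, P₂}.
(-5)P₁ + (2)P₂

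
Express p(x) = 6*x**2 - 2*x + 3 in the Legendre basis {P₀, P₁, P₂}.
(5)P₀ + (-2)P₁ + (4)P₂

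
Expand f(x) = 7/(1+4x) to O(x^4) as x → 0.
7 - 28*x + 112*x**2 - 448*x**3 + O(x**4)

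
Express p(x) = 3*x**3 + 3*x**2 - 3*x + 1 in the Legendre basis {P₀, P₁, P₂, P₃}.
(2)P₀ + (-6/5)P₁ + (2)P₂ + (6/5)P₃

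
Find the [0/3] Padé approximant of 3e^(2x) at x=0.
3/(-4*x**3/3 + 2*x**2 - 2*x + 1)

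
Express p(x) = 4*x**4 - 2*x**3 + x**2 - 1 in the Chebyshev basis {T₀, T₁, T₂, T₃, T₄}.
T₀ + (-3/2)T₁ + (5/2)T₂ + (-1/2)T₃ + (1/2)T₄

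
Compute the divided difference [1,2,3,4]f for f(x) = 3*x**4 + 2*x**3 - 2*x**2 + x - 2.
32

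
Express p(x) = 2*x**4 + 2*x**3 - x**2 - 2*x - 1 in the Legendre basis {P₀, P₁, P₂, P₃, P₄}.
(-14/15)P₀ + (-4/5)P₁ + (10/21)P₂ + (4/5)P₃ + (16/35)P₄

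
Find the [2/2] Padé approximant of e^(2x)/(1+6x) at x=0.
(91*x**2/129 + 58*x/43 + 1)/(-503*x**2/129 + 230*x/43 + 1)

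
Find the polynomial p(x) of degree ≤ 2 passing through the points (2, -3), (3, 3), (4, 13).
2*x**2 - 4*x - 3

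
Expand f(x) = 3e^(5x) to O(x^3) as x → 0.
3 + 15*x + 75*x**2/2 + O(x**3)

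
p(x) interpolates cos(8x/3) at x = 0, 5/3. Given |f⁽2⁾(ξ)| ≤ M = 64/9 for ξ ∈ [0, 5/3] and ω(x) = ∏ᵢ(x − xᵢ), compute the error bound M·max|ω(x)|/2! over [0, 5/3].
200/81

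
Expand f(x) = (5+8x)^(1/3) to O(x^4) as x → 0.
5**(1/3) + 8*5**(1/3)*x/15 - 64*5**(1/3)*x**2/225 + 512*5**(1/3)*x**3/2025 + O(x**4)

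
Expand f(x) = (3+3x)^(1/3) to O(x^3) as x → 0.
3**(1/3) + 3**(1/3)*x/3 - 3**(1/3)*x**2/9 + O(x**3)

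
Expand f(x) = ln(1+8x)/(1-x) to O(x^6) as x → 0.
8*x - 24*x**2 + 440*x**3/3 - 2632*x**4/3 + 85144*x**5/15 + O(x**6)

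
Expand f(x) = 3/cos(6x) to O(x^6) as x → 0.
3 + 54*x**2 + 810*x**4 + O(x**6)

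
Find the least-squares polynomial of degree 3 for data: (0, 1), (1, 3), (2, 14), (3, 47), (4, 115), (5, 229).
67/63 + (443/378)x + (-187/126)x² + (56/27)x³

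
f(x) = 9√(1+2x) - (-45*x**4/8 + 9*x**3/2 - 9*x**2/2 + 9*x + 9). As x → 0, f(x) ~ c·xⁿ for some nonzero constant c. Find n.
5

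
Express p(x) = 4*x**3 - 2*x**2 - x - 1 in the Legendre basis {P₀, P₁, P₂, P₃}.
(-5/3)P₀ + (7/5)P₁ + (-4/3)P₂ + (8/5)P₃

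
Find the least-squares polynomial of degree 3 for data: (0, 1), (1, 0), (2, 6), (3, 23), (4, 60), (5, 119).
43/42 + (-613/252)x + (41/84)x² + (17/18)x³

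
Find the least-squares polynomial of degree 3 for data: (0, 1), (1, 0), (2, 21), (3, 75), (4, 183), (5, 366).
38/63 + (-845/378)x + (-17/126)x² + (82/27)x³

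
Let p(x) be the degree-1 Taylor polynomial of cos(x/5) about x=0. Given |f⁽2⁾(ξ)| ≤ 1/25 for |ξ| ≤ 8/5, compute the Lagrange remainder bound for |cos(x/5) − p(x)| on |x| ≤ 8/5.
32/625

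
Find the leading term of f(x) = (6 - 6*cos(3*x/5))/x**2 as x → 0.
27/25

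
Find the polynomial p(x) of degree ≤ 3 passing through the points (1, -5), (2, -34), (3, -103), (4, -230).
-3*x**3 - 2*x**2 - 2*x + 2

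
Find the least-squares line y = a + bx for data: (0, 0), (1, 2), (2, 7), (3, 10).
a = -1/2, b = 7/2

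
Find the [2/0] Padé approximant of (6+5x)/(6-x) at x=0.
x**2/6 + x + 1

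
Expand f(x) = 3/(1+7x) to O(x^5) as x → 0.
3 - 21*x + 147*x**2 - 1029*x**3 + 7203*x**4 + O(x**5)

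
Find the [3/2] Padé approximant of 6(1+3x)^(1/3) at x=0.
(14*x**3/5 + 126*x**2/5 + 126*x/5 + 6)/(2*x**2 + 16*x/5 + 1)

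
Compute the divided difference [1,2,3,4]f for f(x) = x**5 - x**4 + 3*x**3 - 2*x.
58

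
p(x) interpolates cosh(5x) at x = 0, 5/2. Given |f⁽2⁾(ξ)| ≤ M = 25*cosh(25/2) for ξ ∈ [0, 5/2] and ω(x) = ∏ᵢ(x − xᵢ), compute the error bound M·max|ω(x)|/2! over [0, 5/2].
625*cosh(25/2)/32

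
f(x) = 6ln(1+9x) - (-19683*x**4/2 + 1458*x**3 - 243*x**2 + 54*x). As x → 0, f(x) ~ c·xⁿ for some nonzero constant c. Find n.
5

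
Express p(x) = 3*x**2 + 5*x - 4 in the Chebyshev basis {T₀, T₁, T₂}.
(-5/2)T₀ + (5)T₁ + (3/2)T₂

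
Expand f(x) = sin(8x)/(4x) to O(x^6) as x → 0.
2 - 64*x**2/3 + 1024*x**4/15 + O(x**6)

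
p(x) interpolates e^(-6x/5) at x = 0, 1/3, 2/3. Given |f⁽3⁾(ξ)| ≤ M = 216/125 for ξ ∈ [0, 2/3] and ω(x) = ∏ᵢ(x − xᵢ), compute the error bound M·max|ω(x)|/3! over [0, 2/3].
8*sqrt(3)/3375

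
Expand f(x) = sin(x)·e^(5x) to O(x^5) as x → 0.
x + 5*x**2 + 37*x**3/3 + 20*x**4 + O(x**5)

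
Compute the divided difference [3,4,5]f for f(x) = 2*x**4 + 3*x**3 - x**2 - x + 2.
229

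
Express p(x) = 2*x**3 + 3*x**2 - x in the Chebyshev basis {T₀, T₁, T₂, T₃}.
(3/2)T₀ + (1/2)T₁ + (3/2)T₂ + (1/2)T₃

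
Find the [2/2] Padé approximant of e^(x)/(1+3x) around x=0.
(91*x**2/516 + 29*x/43 + 1)/(-503*x**2/516 + 115*x/43 + 1)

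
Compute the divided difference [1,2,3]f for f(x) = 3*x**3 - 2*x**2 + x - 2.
16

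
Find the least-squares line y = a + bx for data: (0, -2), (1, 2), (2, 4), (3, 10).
a = -11/5, b = 19/5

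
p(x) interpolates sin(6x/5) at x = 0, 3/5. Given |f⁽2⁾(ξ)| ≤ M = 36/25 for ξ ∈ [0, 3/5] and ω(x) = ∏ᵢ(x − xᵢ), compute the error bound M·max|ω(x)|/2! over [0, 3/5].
81/1250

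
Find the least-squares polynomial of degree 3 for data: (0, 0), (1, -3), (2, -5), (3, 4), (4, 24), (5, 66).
1/21 + (-331/126)x + (-143/84)x² + (35/36)x³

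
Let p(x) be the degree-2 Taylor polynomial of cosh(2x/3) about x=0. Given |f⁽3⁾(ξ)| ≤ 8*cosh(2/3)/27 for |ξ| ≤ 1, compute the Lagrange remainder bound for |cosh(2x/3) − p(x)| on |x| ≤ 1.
4*cosh(2/3)/81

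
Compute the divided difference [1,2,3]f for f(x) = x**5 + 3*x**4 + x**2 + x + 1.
166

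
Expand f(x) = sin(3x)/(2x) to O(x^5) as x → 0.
3/2 - 9*x**2/4 + 81*x**4/80 + O(x**5)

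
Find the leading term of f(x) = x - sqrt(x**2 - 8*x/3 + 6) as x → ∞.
4/3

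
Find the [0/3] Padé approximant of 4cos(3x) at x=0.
4/(9*x**2/2 + 1)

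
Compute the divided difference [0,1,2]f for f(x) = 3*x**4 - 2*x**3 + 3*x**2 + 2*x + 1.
18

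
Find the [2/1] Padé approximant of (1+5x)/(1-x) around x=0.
(5*x + 1)/(1 - x)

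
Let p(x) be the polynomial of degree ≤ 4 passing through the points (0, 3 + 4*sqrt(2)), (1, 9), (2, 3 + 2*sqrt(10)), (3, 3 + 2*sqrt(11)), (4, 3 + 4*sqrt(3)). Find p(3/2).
-5*sqrt(11)/16 - 5*sqrt(2)/32 + 3*sqrt(3)/32 + 45*sqrt(10)/32 + 93/16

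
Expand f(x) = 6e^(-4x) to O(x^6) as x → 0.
6 - 24*x + 48*x**2 - 64*x**3 + 64*x**4 - 256*x**5/5 + O(x**6)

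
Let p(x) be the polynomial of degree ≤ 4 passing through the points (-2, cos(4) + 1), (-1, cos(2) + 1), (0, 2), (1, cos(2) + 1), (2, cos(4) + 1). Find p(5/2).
175*cos(4)/64 - 75*cos(2)/16 + 253/64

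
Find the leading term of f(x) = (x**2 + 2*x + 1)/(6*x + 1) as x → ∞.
x/6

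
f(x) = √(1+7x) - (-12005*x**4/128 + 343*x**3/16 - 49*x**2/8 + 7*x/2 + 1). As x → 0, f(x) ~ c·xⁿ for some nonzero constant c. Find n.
5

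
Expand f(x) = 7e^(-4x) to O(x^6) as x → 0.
7 - 28*x + 56*x**2 - 224*x**3/3 + 224*x**4/3 - 896*x**5/15 + O(x**6)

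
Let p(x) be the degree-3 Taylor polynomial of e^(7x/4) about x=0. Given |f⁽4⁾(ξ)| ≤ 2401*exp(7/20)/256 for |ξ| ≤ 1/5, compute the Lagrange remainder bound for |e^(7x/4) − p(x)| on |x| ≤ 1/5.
2401*exp(7/20)/3840000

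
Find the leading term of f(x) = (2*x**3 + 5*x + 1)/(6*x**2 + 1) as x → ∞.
x/3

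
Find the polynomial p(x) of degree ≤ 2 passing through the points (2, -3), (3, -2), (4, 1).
x**2 - 4*x + 1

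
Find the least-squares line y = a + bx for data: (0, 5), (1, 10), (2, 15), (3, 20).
a = 5, b = 5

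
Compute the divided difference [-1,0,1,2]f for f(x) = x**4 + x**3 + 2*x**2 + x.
3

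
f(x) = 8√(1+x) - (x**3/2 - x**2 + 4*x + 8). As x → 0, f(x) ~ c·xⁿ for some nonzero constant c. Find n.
4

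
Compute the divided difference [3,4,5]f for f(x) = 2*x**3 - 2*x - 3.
24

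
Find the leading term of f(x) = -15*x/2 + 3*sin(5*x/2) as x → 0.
-125*x**3/16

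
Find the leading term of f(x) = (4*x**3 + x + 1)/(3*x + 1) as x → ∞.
4*x**2/3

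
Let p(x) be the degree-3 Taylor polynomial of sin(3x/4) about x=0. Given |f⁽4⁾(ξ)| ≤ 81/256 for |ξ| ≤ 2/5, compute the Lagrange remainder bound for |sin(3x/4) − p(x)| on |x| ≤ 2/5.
27/80000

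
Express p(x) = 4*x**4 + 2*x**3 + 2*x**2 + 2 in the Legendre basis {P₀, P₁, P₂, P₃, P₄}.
(52/15)P₀ + (6/5)P₁ + (76/21)P₂ + (4/5)P₃ + (32/35)P₄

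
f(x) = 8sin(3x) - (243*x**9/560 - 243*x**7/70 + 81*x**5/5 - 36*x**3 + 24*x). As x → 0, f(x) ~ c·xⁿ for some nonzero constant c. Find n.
11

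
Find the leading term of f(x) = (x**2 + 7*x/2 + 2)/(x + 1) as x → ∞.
x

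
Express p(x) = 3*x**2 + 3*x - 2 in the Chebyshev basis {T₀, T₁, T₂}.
(-1/2)T₀ + (3)T₁ + (3/2)T₂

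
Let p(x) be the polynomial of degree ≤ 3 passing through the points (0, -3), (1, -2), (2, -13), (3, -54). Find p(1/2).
-17/8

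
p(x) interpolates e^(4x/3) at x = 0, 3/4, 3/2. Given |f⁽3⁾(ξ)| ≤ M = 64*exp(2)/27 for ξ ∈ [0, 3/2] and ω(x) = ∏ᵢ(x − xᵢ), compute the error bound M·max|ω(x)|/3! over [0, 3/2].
sqrt(3)*exp(2)/27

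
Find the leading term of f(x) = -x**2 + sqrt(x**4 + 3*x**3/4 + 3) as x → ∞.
3*x/8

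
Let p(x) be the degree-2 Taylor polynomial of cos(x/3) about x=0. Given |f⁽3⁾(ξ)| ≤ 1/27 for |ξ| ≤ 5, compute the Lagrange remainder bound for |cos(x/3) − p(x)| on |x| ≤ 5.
125/162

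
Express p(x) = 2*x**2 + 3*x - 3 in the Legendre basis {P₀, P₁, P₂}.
(-7/3)P₀ + (3)P₁ + (4/3)P₂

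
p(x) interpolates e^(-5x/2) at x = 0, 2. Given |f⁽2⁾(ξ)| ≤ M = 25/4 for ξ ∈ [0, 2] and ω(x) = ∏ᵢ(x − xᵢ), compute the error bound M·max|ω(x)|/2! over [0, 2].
25/8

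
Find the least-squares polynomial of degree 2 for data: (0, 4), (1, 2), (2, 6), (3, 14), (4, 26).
132/35 + (-124/35)x + (16/7)x²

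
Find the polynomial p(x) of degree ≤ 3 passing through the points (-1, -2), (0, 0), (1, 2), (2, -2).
-x**3 + 3*x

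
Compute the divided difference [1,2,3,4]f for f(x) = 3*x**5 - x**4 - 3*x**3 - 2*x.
182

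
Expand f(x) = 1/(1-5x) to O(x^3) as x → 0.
1 + 5*x + 25*x**2 + O(x**3)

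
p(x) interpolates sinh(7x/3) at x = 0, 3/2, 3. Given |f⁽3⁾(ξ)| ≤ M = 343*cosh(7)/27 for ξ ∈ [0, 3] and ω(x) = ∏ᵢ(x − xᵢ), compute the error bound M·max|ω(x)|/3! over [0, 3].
343*sqrt(3)*cosh(7)/216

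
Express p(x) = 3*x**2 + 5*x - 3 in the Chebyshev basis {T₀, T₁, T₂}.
(-3/2)T₀ + (5)T₁ + (3/2)T₂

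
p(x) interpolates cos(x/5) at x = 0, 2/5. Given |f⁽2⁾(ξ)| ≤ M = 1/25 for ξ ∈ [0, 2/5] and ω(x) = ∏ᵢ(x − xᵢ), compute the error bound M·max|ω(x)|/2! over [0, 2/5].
1/1250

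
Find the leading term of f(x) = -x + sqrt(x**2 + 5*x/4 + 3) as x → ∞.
5/8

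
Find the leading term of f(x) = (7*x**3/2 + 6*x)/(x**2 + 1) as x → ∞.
7*x/2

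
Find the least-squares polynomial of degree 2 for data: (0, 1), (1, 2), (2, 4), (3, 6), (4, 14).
7/5 - x + x²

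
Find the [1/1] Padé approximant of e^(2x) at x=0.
(x + 1)/(1 - x)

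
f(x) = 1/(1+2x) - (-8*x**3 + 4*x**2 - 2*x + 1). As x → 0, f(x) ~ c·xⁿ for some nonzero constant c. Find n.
4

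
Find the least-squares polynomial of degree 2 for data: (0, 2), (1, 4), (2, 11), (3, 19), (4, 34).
72/35 + (13/70)x + (27/14)x²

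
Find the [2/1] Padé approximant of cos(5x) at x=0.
1 - 25*x**2/2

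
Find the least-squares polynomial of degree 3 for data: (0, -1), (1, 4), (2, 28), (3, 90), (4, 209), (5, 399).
-53/63 + (34/189)x + (325/252)x² + (317/108)x³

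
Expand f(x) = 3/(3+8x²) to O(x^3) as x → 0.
1 - 8*x**2/3 + O(x**3)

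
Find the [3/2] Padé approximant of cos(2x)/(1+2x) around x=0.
(14*x**3/3 - 7*x**2/3 - 2*x + 1)/(1 - 13*x**2/3)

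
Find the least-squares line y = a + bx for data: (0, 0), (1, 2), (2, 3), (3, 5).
a = 1/10, b = 8/5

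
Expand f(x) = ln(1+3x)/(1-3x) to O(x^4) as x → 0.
3*x + 9*x**2/2 + 45*x**3/2 + O(x**4)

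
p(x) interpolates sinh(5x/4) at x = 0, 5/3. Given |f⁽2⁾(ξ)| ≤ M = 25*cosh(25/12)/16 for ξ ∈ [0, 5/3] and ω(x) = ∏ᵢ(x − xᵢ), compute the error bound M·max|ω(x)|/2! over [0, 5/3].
625*cosh(25/12)/1152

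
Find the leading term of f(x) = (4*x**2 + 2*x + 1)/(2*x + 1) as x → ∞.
2*x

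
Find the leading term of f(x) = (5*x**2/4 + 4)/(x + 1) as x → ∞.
5*x/4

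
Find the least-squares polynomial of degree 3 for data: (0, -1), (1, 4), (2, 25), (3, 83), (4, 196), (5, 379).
-11/14 + (33/28)x + (-1/28)x² + (3)x³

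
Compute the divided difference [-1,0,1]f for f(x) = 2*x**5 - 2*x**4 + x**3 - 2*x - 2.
-2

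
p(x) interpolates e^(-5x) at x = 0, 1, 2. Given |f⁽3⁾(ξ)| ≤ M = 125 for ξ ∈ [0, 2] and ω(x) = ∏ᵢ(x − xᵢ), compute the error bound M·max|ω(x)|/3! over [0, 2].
125*sqrt(3)/27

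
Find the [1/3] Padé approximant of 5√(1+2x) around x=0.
(35*x/4 + 5)/(x**3/8 - x**2/4 + 3*x/4 + 1)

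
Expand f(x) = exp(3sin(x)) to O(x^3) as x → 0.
1 + 3*x + 9*x**2/2 + O(x**3)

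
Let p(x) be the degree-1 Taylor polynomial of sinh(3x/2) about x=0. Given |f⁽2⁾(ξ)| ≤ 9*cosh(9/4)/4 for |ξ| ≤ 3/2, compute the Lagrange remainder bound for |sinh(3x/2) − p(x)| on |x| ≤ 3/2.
81*cosh(9/4)/32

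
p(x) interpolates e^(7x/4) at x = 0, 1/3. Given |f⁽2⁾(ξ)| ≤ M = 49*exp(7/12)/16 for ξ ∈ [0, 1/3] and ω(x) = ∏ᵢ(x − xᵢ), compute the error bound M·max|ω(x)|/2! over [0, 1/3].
49*exp(7/12)/1152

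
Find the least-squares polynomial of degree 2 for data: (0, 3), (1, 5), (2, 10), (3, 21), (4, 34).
3 + (-1/5)x + (2)x²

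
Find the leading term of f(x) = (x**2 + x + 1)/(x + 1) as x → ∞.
x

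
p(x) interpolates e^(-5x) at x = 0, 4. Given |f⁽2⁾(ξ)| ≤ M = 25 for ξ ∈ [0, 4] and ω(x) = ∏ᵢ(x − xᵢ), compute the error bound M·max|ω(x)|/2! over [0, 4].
50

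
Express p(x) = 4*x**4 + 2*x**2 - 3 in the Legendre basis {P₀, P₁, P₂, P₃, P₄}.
(-23/15)P₀ + (76/21)P₂ + (32/35)P₄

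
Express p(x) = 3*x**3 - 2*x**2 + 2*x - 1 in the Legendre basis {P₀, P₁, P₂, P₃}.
(-5/3)P₀ + (19/5)P₁ + (-4/3)P₂ + (6/5)P₃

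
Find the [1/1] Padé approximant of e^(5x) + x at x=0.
(47*x/12 + 1)/(1 - 25*x/12)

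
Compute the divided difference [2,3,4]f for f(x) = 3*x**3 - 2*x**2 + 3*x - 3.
25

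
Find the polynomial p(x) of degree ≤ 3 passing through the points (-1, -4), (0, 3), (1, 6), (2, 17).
2*x**3 - 2*x**2 + 3*x + 3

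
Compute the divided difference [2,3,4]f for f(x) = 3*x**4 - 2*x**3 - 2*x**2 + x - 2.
145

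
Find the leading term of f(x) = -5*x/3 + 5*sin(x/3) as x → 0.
-5*x**3/162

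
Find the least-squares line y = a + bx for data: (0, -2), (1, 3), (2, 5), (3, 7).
a = -11/10, b = 29/10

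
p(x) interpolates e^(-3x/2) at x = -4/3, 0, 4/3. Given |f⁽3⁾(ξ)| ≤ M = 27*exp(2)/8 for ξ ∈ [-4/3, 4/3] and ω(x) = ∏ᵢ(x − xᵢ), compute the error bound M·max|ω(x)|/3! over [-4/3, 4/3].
8*sqrt(3)*exp(2)/27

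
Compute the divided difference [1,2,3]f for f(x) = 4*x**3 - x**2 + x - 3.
23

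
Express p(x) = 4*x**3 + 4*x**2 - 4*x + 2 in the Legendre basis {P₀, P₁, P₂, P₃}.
(10/3)P₀ + (-8/5)P₁ + (8/3)P₂ + (8/5)P₃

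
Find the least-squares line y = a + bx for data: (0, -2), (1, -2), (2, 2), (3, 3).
a = -13/5, b = 19/10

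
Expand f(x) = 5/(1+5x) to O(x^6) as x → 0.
5 - 25*x + 125*x**2 - 625*x**3 + 3125*x**4 - 15625*x**5 + O(x**6)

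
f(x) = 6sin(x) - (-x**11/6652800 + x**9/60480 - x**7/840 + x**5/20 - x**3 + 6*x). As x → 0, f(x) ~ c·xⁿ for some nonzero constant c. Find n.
13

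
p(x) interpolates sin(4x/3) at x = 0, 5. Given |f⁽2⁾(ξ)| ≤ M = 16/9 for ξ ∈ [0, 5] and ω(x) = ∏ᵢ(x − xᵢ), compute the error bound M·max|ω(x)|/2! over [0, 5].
50/9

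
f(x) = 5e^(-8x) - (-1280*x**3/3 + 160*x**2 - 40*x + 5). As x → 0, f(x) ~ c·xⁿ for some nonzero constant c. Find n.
4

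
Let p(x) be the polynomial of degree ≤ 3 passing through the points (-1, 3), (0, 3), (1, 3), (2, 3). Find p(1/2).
3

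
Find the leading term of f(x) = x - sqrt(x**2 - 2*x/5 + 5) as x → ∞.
1/5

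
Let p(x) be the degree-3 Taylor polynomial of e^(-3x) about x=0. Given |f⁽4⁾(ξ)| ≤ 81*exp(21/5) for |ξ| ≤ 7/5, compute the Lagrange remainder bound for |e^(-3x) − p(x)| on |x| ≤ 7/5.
64827*exp(21/5)/5000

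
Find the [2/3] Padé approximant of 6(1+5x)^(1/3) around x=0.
(175*x**2/3 + 40*x + 6)/(-125*x**3/162 + 25*x**2/6 + 5*x + 1)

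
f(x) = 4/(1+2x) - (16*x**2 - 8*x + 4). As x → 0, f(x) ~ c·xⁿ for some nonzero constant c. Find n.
3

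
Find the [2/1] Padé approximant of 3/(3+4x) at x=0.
1/(4*x/3 + 1)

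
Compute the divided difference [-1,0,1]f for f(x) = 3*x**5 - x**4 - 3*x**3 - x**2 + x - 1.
-2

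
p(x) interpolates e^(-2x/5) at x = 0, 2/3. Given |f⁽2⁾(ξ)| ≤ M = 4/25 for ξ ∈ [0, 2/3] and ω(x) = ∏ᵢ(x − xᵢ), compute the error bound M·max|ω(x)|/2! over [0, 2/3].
2/225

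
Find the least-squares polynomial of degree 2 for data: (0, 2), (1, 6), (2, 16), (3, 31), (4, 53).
72/35 + (69/70)x + (41/14)x²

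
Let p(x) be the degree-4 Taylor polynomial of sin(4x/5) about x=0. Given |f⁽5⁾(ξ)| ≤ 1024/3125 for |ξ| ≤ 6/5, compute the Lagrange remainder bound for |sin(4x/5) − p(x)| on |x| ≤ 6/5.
331776/48828125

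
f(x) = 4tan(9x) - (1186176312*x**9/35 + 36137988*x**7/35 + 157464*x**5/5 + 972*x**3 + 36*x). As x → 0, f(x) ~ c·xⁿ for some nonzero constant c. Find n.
11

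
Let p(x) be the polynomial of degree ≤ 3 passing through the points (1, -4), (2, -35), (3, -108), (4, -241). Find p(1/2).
11/8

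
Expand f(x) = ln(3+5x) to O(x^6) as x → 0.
log(3) + 5*x/3 - 25*x**2/18 + 125*x**3/81 - 625*x**4/324 + 625*x**5/243 + O(x**6)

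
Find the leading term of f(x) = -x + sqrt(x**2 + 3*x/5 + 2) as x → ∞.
3/10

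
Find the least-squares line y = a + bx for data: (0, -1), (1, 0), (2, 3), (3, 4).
a = -6/5, b = 9/5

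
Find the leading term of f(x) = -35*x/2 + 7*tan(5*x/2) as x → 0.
875*x**3/24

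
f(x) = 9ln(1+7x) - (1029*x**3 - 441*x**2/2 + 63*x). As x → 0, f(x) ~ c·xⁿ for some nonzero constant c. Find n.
4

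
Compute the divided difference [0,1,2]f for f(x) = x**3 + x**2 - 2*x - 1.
4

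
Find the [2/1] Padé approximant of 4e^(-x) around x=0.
(2*x**2/3 - 8*x/3 + 4)/(x/3 + 1)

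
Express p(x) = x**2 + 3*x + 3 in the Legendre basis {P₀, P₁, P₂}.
(10/3)P₀ + (3)P₁ + (2/3)P₂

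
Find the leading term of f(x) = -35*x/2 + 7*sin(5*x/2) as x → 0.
-875*x**3/48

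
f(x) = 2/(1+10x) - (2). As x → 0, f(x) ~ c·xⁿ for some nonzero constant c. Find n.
1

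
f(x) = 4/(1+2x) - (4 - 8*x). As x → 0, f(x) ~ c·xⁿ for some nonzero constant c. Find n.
2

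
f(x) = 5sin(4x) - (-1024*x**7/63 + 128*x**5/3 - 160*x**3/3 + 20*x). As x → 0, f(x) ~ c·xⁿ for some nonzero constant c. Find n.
9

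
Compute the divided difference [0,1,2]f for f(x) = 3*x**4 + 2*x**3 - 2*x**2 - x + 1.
25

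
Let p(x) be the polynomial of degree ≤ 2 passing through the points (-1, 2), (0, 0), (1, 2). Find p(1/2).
1/2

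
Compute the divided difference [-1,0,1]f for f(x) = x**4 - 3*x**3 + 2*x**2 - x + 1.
3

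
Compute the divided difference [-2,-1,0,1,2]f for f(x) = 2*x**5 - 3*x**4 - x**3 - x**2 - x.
-3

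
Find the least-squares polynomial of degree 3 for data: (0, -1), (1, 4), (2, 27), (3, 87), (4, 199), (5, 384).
-65/63 + (355/189)x + (13/63)x² + (80/27)x³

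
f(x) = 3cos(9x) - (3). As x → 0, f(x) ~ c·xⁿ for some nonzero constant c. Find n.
2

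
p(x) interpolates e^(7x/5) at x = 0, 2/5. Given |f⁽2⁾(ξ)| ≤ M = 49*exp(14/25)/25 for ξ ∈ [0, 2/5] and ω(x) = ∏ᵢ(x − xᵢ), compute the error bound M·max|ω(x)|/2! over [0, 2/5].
49*exp(14/25)/1250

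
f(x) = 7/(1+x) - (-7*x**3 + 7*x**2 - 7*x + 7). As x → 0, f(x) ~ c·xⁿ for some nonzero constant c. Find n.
4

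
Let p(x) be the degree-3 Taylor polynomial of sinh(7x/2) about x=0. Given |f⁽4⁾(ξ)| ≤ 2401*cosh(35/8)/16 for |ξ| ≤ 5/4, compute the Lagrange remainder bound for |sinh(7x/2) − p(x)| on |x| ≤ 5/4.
1500625*cosh(35/8)/98304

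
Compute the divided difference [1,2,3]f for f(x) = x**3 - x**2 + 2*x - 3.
5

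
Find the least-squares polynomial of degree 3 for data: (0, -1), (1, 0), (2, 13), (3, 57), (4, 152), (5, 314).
-115/126 + (67/108)x + (-191/63)x² + (335/108)x³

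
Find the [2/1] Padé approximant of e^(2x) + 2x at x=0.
(-2*x**2/3 + 10*x/3 + 1)/(1 - 2*x/3)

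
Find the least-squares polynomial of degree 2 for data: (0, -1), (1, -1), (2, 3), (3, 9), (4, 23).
-5/7 + (-97/35)x + (15/7)x²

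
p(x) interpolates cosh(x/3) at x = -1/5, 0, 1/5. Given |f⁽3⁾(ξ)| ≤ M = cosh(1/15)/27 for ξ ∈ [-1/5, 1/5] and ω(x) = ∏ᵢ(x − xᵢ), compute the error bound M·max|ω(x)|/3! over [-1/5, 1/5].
sqrt(3)*cosh(1/15)/91125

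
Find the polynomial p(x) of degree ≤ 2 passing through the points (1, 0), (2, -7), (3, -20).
-3*x**2 + 2*x + 1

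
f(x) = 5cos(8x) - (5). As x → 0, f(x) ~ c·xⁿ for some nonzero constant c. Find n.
2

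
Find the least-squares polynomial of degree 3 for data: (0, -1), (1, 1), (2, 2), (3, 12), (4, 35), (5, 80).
-58/63 + (1447/378)x + (-859/252)x² + (127/108)x³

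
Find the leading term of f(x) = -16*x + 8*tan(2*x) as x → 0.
64*x**3/3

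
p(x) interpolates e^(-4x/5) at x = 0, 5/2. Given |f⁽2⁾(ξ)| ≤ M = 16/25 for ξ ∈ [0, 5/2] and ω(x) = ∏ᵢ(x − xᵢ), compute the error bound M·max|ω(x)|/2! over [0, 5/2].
1/2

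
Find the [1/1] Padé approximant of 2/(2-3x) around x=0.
1/(1 - 3*x/2)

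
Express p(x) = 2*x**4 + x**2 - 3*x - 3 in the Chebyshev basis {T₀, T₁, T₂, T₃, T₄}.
(-7/4)T₀ + (-3)T₁ + (3/2)T₂ + (1/4)T₄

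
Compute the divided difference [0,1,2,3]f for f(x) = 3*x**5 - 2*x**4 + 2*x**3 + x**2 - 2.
65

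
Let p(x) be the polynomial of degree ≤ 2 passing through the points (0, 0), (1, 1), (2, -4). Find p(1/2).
5/4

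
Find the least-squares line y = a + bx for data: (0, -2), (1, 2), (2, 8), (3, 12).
a = -11/5, b = 24/5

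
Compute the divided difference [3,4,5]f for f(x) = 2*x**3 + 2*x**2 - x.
26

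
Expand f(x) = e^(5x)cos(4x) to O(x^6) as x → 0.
1 + 5*x + 9*x**2/2 - 115*x**3/6 - 1519*x**4/24 - 2095*x**5/24 + O(x**6)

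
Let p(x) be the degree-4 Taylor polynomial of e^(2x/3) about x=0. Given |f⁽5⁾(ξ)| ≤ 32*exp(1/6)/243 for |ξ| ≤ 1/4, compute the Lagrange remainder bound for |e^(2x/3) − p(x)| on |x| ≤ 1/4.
exp(1/6)/933120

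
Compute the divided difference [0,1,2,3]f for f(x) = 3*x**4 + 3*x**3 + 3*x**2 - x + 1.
21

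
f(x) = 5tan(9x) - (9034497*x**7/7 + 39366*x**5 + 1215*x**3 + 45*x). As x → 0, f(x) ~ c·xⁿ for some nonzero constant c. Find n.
9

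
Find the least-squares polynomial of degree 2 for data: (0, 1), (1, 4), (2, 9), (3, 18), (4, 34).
52/35 + (-4/7)x + (15/7)x²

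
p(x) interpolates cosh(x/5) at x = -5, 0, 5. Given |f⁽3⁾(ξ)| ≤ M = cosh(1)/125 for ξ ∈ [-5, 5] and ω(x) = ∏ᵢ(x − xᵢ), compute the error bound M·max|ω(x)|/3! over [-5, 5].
sqrt(3)*cosh(1)/27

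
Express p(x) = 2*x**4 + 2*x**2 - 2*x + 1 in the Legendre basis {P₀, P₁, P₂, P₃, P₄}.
(31/15)P₀ + (-2)P₁ + (52/21)P₂ + (16/35)P₄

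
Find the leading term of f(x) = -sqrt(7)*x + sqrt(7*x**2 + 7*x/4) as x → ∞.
sqrt(7)/8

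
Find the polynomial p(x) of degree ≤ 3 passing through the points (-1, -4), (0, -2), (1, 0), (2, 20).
3*x**3 - x - 2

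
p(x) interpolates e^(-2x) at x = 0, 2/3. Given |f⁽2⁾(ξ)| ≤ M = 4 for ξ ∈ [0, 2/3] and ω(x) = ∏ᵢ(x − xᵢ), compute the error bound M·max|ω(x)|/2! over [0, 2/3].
2/9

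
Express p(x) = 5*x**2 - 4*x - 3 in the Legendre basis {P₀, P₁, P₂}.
(-4/3)P₀ + (-4)P₁ + (10/3)P₂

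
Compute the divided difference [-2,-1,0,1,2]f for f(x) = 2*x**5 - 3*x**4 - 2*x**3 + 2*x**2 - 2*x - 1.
-3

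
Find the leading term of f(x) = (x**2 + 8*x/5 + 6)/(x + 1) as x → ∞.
x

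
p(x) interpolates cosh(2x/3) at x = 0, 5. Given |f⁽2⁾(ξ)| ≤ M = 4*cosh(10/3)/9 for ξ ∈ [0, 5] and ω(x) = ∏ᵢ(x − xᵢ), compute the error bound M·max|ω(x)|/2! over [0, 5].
25*cosh(10/3)/18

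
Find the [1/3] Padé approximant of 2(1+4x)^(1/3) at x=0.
(20*x/3 + 2)/(64*x**3/81 - 8*x**2/9 + 2*x + 1)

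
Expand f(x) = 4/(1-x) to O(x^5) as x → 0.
4 + 4*x + 4*x**2 + 4*x**3 + 4*x**4 + O(x**5)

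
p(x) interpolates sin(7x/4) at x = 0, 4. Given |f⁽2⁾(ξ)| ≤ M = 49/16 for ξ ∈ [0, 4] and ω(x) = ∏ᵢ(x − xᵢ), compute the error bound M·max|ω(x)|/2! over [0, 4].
49/8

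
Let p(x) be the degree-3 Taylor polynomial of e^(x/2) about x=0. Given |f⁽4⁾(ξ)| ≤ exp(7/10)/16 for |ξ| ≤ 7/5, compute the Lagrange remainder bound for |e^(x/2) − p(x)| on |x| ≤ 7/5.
2401*exp(7/10)/240000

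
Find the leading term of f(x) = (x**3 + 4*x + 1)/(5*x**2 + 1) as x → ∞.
x/5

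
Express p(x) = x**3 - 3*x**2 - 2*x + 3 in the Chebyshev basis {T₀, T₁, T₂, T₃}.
(3/2)T₀ + (-5/4)T₁ + (-3/2)T₂ + (1/4)T₃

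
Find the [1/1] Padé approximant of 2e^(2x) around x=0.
(2*x + 2)/(1 - x)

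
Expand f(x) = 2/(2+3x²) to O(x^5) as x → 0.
1 - 3*x**2/2 + 9*x**4/4 + O(x**5)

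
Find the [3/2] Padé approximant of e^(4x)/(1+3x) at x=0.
(346*x**3/105 + 21*x**2/5 + 87*x/28 + 1)/(-407*x**2/140 + 59*x/28 + 1)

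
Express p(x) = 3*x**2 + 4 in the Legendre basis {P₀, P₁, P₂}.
(5)P₀ + (2)P₂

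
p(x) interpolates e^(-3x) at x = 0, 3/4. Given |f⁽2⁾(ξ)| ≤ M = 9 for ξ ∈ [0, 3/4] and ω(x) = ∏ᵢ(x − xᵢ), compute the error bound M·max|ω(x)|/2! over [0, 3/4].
81/128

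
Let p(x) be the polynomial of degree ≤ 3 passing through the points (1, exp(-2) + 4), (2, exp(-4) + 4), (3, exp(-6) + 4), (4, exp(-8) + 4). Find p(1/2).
(-35*exp(4) - 5 + 21*exp(2) + 35*exp(6) + 64*exp(8))*exp(-8)/16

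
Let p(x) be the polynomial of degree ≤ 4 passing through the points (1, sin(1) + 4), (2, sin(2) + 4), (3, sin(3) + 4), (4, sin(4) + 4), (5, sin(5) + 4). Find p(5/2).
-5*sin(1)/128 + 3*sin(5)/128 + 45*sin(3)/64 - 5*sin(4)/32 + 15*sin(2)/32 + 4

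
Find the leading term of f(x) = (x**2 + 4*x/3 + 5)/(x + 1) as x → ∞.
x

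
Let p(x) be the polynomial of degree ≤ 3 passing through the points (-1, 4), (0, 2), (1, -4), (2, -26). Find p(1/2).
1/4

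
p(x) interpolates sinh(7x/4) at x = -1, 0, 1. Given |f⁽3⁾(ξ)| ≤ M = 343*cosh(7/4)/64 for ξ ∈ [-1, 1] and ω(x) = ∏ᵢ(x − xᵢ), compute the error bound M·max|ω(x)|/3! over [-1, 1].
343*sqrt(3)*cosh(7/4)/1728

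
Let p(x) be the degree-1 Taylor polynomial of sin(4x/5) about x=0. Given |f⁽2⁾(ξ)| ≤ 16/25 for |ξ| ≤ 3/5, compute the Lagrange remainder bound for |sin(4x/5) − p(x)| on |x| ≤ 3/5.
72/625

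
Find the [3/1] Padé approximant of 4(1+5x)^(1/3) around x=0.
(-500*x**3/81 + 100*x**2/9 + 20*x + 4)/(10*x/3 + 1)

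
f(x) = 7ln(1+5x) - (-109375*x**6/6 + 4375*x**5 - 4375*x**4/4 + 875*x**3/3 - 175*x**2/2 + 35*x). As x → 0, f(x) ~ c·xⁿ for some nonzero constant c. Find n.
7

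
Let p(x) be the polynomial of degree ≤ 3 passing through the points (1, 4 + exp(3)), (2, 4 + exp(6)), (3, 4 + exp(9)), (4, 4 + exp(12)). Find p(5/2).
-exp(12)/16 - exp(3)/16 + 4 + 9*exp(6)/16 + 9*exp(9)/16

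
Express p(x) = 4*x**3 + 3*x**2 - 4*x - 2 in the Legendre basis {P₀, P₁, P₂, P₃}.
-P₀ + (-8/5)P₁ + (2)P₂ + (8/5)P₃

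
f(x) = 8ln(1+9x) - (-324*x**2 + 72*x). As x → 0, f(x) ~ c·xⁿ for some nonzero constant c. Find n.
3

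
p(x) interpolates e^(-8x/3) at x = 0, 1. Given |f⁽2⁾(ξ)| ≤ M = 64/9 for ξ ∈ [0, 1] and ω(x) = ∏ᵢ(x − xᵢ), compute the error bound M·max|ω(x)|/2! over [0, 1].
8/9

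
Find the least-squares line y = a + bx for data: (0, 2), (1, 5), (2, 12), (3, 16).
a = 7/5, b = 49/10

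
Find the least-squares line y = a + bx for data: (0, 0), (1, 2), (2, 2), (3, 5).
a = 0, b = 3/2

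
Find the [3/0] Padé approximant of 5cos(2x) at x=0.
5 - 10*x**2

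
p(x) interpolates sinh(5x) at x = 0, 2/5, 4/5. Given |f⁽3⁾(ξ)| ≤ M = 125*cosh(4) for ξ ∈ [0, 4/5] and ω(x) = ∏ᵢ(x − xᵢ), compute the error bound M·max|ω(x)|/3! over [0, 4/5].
8*sqrt(3)*cosh(4)/27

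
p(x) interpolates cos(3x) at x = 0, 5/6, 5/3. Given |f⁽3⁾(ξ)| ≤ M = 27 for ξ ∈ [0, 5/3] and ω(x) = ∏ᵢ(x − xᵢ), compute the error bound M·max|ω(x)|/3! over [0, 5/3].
125*sqrt(3)/216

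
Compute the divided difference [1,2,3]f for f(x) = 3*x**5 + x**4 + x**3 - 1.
301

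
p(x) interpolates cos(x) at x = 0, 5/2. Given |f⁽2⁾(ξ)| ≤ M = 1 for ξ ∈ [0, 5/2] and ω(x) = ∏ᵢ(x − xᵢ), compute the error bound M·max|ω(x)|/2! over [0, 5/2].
25/32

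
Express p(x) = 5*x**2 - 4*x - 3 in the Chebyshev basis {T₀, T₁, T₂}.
(-1/2)T₀ + (-4)T₁ + (5/2)T₂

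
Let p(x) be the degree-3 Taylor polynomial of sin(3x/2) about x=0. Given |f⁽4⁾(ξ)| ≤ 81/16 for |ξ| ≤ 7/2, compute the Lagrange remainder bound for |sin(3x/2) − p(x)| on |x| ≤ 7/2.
64827/2048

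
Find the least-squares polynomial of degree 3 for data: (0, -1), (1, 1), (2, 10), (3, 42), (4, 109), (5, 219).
-5/7 + (1/14)x + (-17/14)x² + (2)x³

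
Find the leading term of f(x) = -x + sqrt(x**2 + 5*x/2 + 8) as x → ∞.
5/4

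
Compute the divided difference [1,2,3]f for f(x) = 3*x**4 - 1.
75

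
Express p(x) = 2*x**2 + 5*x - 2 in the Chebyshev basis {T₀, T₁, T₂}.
-T₀ + (5)T₁ + T₂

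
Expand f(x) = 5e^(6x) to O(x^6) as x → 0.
5 + 30*x + 90*x**2 + 180*x**3 + 270*x**4 + 324*x**5 + O(x**6)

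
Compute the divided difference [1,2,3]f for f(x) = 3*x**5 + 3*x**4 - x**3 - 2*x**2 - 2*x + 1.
337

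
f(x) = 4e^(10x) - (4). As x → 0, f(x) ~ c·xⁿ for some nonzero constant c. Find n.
1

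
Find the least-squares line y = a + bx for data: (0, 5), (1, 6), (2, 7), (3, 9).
a = 24/5, b = 13/10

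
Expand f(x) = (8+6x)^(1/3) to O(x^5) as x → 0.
2 + x/2 - x**2/8 + 5*x**3/96 - 5*x**4/192 + O(x**5)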